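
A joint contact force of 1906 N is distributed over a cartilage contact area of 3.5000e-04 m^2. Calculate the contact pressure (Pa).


P = F / A
P = 1906 / 3.5000e-04
P = 5.4457e+06


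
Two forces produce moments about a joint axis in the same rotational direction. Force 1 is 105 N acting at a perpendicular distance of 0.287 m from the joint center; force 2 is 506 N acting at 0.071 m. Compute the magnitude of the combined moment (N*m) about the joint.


M = F1 * d1 + F2 * d2
M = 105 * 0.287 + 506 * 0.071
M = 30.1350 + 35.9260
M = 66.0610


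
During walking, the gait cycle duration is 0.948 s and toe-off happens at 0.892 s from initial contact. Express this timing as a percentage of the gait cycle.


pct = (event_time / cycle_time) * 100
pct = (0.892 / 0.948) * 100
ratio = 0.9409
pct = 94.0928


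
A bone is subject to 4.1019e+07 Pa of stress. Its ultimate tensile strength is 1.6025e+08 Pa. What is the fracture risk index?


FRI = applied / ultimate
FRI = 4.1019e+07 / 1.6025e+08
FRI = 0.2560


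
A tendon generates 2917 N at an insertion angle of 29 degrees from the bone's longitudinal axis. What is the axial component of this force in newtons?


F_eff = F_tendon * cos(theta)
theta = 29 deg = 0.5061 rad
cos(theta) = 0.8746
F_eff = 2917 * 0.8746
F_eff = 2551.2657


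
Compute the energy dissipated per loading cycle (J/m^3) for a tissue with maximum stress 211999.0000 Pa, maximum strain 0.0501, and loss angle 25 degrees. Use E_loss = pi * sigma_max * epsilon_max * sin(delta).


E_loss = pi * sigma_max * epsilon_max * sin(delta)
delta = 25 deg = 0.4363 rad
sin(delta) = 0.4226
E_loss = pi * 211999.0000 * 0.0501 * 0.4226
E_loss = 14101.6415


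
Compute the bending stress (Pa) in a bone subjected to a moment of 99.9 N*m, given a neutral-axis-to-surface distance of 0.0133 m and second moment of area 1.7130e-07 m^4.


sigma = M * c / I
sigma = 99.9 * 0.0133 / 1.7130e-07
M * c = 1.3287
sigma = 7.7564e+06


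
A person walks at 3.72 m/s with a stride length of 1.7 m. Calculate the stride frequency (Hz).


f = v / stride_length
f = 3.72 / 1.7
f = 2.1882


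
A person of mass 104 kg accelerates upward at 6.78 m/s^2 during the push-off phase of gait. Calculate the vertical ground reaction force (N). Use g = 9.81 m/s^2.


GRF = m * (g + a)
GRF = 104 * (9.81 + 6.78)
GRF = 104 * 16.5900
GRF = 1725.3600


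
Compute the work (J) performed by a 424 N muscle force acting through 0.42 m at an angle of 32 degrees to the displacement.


W = F * d * cos(theta)
theta = 32 deg = 0.5585 rad
cos(theta) = 0.8480
W = 424 * 0.42 * 0.8480
W = 151.0204


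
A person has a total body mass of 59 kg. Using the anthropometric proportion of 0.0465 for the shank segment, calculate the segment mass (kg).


m_segment = body_mass * fraction
m_segment = 59 * 0.0465
m_segment = 2.7435


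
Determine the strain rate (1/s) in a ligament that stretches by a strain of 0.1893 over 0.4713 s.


strain_rate = delta_strain / delta_t
strain_rate = 0.1893 / 0.4713
strain_rate = 0.4017


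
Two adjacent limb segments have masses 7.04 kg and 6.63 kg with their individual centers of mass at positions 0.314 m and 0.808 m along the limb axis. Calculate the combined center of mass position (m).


COM = (m1*x1 + m2*x2) / (m1 + m2)
COM = (7.04*0.314 + 6.63*0.808) / (7.04 + 6.63)
Numerator = 7.5676
Denominator = 13.6700
COM = 0.5536


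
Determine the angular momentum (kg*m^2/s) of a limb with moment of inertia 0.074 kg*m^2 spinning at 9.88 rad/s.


L = I * omega
L = 0.074 * 9.88
L = 0.7311


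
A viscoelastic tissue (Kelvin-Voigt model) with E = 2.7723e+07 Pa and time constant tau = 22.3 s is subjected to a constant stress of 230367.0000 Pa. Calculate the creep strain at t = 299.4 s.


epsilon(t) = (sigma/E) * (1 - exp(-t/tau))
sigma/E = 230367.0000 / 2.7723e+07 = 0.0083
exp(-t/tau) = exp(-299.4 / 22.3) = 1.4762e-06
epsilon = 0.0083 * (1 - 1.4762e-06)
epsilon = 0.0083


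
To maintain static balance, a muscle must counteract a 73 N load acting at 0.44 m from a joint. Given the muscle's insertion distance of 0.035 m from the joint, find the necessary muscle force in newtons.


F_muscle = W * d_load / d_muscle
F_muscle = 73 * 0.44 / 0.035
Numerator = 32.1200
F_muscle = 917.7143


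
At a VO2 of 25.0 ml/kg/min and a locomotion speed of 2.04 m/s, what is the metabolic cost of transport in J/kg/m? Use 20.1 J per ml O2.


Power per kg = VO2 * 20.1 / 60
Power per kg = 25.0 * 20.1 / 60 = 8.3750 W/kg
Cost = power_per_kg / speed
Cost = 8.3750 / 2.04
Cost = 4.1054


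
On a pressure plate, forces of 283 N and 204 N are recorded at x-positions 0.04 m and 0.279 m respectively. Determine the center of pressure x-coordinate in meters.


COP_x = (F1*x1 + F2*x2) / (F1 + F2)
COP_x = (283*0.04 + 204*0.279) / (283 + 204)
Numerator = 68.2360
Denominator = 487
COP_x = 0.1401


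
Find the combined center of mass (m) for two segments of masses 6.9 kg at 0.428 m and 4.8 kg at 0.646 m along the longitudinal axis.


COM = (m1*x1 + m2*x2) / (m1 + m2)
COM = (6.9*0.428 + 4.8*0.646) / (6.9 + 4.8)
Numerator = 6.0540
Denominator = 11.7000
COM = 0.5174


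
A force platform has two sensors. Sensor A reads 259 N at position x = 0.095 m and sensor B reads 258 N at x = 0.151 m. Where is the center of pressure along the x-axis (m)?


COP_x = (F1*x1 + F2*x2) / (F1 + F2)
COP_x = (259*0.095 + 258*0.151) / (259 + 258)
Numerator = 63.5630
Denominator = 517
COP_x = 0.1229


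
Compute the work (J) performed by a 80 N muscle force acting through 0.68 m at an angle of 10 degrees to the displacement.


W = F * d * cos(theta)
theta = 10 deg = 0.1745 rad
cos(theta) = 0.9848
W = 80 * 0.68 * 0.9848
W = 53.5735


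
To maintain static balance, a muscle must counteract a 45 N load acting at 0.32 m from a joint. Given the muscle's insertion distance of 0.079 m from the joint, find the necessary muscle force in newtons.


F_muscle = W * d_load / d_muscle
F_muscle = 45 * 0.32 / 0.079
Numerator = 14.4000
F_muscle = 182.2785


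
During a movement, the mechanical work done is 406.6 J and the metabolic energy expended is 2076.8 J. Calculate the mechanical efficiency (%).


eta = (W_mech / E_meta) * 100
eta = (406.6 / 2076.8) * 100
ratio = 0.1958
eta = 19.5782


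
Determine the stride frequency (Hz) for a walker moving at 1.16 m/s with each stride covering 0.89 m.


f = v / stride_length
f = 1.16 / 0.89
f = 1.3034


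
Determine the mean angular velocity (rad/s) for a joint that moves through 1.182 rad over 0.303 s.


omega = delta_theta / delta_t
omega = 1.182 / 0.303
omega = 3.9010


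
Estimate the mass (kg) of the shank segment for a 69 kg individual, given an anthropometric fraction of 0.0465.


m_segment = body_mass * fraction
m_segment = 69 * 0.0465
m_segment = 3.2085


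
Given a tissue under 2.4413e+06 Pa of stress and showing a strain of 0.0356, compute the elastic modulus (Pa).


E = stress / strain
E = 2.4413e+06 / 0.0356
E = 6.8576e+07


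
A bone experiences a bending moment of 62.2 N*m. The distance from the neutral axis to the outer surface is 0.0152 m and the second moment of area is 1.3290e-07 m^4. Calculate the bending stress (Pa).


sigma = M * c / I
sigma = 62.2 * 0.0152 / 1.3290e-07
M * c = 0.9454
sigma = 7.1139e+06


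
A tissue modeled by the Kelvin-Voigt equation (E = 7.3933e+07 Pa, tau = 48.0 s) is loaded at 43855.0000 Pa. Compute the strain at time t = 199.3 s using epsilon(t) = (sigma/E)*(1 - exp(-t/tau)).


epsilon(t) = (sigma/E) * (1 - exp(-t/tau))
sigma/E = 43855.0000 / 7.3933e+07 = 5.9317e-04
exp(-t/tau) = exp(-199.3 / 48.0) = 0.0157
epsilon = 5.9317e-04 * (1 - 0.0157)
epsilon = 5.8384e-04


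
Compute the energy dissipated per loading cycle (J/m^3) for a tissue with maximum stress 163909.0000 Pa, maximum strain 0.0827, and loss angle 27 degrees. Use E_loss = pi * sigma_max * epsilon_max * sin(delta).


E_loss = pi * sigma_max * epsilon_max * sin(delta)
delta = 27 deg = 0.4712 rad
sin(delta) = 0.4540
E_loss = pi * 163909.0000 * 0.0827 * 0.4540
E_loss = 19333.2536


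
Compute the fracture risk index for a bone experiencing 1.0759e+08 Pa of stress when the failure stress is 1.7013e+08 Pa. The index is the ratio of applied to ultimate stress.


FRI = applied / ultimate
FRI = 1.0759e+08 / 1.7013e+08
FRI = 0.6324


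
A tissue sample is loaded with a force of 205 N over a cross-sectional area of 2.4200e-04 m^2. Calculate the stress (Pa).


stress = F / A
stress = 205 / 2.4200e-04
stress = 847107.4380


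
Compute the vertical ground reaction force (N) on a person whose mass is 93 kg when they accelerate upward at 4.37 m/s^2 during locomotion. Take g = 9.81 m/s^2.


GRF = m * (g + a)
GRF = 93 * (9.81 + 4.37)
GRF = 93 * 14.1800
GRF = 1318.7400


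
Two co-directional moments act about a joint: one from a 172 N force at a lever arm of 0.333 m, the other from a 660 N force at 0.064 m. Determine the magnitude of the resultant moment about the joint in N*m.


M = F1 * d1 + F2 * d2
M = 172 * 0.333 + 660 * 0.064
M = 57.2760 + 42.2400
M = 99.5160


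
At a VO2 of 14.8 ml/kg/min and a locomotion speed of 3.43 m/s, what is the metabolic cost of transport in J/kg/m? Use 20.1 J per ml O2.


Power per kg = VO2 * 20.1 / 60
Power per kg = 14.8 * 20.1 / 60 = 4.9580 W/kg
Cost = power_per_kg / speed
Cost = 4.9580 / 3.43
Cost = 1.4455


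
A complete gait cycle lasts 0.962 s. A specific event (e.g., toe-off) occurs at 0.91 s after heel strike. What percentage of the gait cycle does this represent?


pct = (event_time / cycle_time) * 100
pct = (0.91 / 0.962) * 100
ratio = 0.9459
pct = 94.5946


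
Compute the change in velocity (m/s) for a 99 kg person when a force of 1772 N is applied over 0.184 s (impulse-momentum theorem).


J = F * dt = 1772 * 0.184 = 326.0480 N*s
delta_v = J / m
delta_v = 326.0480 / 99
delta_v = 3.2934


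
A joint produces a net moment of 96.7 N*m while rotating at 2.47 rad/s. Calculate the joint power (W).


P = M * omega
P = 96.7 * 2.47
P = 238.8490


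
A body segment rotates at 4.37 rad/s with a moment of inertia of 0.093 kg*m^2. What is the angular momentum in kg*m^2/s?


L = I * omega
L = 0.093 * 4.37
L = 0.4064


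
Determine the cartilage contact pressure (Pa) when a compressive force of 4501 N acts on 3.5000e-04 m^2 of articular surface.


P = F / A
P = 4501 / 3.5000e-04
P = 1.2860e+07


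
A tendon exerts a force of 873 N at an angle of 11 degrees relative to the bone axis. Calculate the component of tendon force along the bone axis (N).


F_eff = F_tendon * cos(theta)
theta = 11 deg = 0.1920 rad
cos(theta) = 0.9816
F_eff = 873 * 0.9816
F_eff = 856.9605


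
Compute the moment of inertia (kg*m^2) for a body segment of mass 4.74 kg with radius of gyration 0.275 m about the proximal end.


I = m * k^2
I = 4.74 * 0.275^2
k^2 = 0.0756
I = 0.3585


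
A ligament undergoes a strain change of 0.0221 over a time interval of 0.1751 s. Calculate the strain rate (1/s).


strain_rate = delta_strain / delta_t
strain_rate = 0.0221 / 0.1751
strain_rate = 0.1262


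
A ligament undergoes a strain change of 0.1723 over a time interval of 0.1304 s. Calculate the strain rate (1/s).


strain_rate = delta_strain / delta_t
strain_rate = 0.1723 / 0.1304
strain_rate = 1.3213


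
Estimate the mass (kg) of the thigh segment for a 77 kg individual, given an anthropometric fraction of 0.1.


m_segment = body_mass * fraction
m_segment = 77 * 0.1
m_segment = 7.7000


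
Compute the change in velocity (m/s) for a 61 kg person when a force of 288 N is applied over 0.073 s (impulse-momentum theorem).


J = F * dt = 288 * 0.073 = 21.0240 N*s
delta_v = J / m
delta_v = 21.0240 / 61
delta_v = 0.3447


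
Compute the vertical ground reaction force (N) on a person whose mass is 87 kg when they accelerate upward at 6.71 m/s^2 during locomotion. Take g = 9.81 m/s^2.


GRF = m * (g + a)
GRF = 87 * (9.81 + 6.71)
GRF = 87 * 16.5200
GRF = 1437.2400


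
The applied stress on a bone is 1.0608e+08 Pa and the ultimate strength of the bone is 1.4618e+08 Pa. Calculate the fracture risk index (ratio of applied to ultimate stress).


FRI = applied / ultimate
FRI = 1.0608e+08 / 1.4618e+08
FRI = 0.7257


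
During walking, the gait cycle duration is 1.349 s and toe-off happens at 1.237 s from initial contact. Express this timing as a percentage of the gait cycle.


pct = (event_time / cycle_time) * 100
pct = (1.237 / 1.349) * 100
ratio = 0.9170
pct = 91.6976


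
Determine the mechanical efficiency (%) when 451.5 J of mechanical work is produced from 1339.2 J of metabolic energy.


eta = (W_mech / E_meta) * 100
eta = (451.5 / 1339.2) * 100
ratio = 0.3371
eta = 33.7142


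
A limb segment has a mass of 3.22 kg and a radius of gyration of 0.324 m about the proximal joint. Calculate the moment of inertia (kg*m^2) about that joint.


I = m * k^2
I = 3.22 * 0.324^2
k^2 = 0.1050
I = 0.3380


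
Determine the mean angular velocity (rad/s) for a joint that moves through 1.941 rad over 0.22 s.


omega = delta_theta / delta_t
omega = 1.941 / 0.22
omega = 8.8227


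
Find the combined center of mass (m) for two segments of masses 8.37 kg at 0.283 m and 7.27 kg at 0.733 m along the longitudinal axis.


COM = (m1*x1 + m2*x2) / (m1 + m2)
COM = (8.37*0.283 + 7.27*0.733) / (8.37 + 7.27)
Numerator = 7.6976
Denominator = 15.6400
COM = 0.4922


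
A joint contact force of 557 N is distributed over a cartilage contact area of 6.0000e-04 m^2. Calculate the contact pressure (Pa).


P = F / A
P = 557 / 6.0000e-04
P = 928333.3333


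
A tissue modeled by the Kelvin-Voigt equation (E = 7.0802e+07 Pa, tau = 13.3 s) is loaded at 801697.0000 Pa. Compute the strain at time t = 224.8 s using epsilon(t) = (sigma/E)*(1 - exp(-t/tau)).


epsilon(t) = (sigma/E) * (1 - exp(-t/tau))
sigma/E = 801697.0000 / 7.0802e+07 = 0.0113
exp(-t/tau) = exp(-224.8 / 13.3) = 4.5650e-08
epsilon = 0.0113 * (1 - 4.5650e-08)
epsilon = 0.0113


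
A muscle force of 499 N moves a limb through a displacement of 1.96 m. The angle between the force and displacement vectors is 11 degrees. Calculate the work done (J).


W = F * d * cos(theta)
theta = 11 deg = 0.1920 rad
cos(theta) = 0.9816
W = 499 * 1.96 * 0.9816
W = 960.0707


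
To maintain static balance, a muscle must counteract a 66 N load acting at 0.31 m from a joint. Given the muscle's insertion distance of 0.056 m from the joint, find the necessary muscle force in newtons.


F_muscle = W * d_load / d_muscle
F_muscle = 66 * 0.31 / 0.056
Numerator = 20.4600
F_muscle = 365.3571


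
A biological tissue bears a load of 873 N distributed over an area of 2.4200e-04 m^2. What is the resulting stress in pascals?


stress = F / A
stress = 873 / 2.4200e-04
stress = 3.6074e+06


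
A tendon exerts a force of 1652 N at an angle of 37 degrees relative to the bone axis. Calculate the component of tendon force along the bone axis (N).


F_eff = F_tendon * cos(theta)
theta = 37 deg = 0.6458 rad
cos(theta) = 0.7986
F_eff = 1652 * 0.7986
F_eff = 1319.3459


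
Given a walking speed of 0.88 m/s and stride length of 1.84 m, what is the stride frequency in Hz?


f = v / stride_length
f = 0.88 / 1.84
f = 0.4783


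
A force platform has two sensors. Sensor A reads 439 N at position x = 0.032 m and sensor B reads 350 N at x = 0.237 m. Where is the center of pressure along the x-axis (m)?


COP_x = (F1*x1 + F2*x2) / (F1 + F2)
COP_x = (439*0.032 + 350*0.237) / (439 + 350)
Numerator = 96.9980
Denominator = 789
COP_x = 0.1229


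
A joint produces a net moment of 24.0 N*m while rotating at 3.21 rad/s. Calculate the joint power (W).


P = M * omega
P = 24.0 * 3.21
P = 77.0400


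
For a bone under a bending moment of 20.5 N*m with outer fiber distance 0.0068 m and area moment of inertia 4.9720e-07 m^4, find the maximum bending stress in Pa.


sigma = M * c / I
sigma = 20.5 * 0.0068 / 4.9720e-07
M * c = 0.1394
sigma = 280370.0724


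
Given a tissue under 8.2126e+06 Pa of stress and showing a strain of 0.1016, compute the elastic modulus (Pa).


E = stress / strain
E = 8.2126e+06 / 0.1016
E = 8.0833e+07


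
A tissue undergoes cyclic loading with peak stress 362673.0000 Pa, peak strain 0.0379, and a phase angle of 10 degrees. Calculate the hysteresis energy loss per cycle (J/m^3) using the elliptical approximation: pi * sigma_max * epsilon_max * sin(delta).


E_loss = pi * sigma_max * epsilon_max * sin(delta)
delta = 10 deg = 0.1745 rad
sin(delta) = 0.1736
E_loss = pi * 362673.0000 * 0.0379 * 0.1736
E_loss = 7498.5024


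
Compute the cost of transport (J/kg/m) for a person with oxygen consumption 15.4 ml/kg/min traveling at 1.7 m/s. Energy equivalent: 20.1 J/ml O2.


Power per kg = VO2 * 20.1 / 60
Power per kg = 15.4 * 20.1 / 60 = 5.1590 W/kg
Cost = power_per_kg / speed
Cost = 5.1590 / 1.7
Cost = 3.0347


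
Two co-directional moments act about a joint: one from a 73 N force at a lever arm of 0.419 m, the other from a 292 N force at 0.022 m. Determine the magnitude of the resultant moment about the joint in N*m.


M = F1 * d1 + F2 * d2
M = 73 * 0.419 + 292 * 0.022
M = 30.5870 + 6.4240
M = 37.0110


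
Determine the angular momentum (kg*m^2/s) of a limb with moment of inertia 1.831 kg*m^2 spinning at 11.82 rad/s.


L = I * omega
L = 1.831 * 11.82
L = 21.6424


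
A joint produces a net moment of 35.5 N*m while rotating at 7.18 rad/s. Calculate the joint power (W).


P = M * omega
P = 35.5 * 7.18
P = 254.8900


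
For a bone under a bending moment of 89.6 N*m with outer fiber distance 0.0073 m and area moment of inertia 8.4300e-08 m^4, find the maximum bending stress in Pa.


sigma = M * c / I
sigma = 89.6 * 0.0073 / 8.4300e-08
M * c = 0.6541
sigma = 7.7590e+06


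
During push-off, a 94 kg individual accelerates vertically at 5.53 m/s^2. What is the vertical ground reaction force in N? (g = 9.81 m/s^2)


GRF = m * (g + a)
GRF = 94 * (9.81 + 5.53)
GRF = 94 * 15.3400
GRF = 1441.9600


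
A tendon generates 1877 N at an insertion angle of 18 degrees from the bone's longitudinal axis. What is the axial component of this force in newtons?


F_eff = F_tendon * cos(theta)
theta = 18 deg = 0.3142 rad
cos(theta) = 0.9511
F_eff = 1877 * 0.9511
F_eff = 1785.1331


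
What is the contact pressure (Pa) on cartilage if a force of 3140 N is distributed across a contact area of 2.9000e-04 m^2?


P = F / A
P = 3140 / 2.9000e-04
P = 1.0828e+07


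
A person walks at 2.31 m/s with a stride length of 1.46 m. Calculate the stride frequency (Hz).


f = v / stride_length
f = 2.31 / 1.46
f = 1.5822


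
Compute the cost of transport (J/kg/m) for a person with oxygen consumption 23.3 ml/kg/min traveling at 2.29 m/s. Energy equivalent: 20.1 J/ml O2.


Power per kg = VO2 * 20.1 / 60
Power per kg = 23.3 * 20.1 / 60 = 7.8055 W/kg
Cost = power_per_kg / speed
Cost = 7.8055 / 2.29
Cost = 3.4085


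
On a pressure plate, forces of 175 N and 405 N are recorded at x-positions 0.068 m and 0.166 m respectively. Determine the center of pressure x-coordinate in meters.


COP_x = (F1*x1 + F2*x2) / (F1 + F2)
COP_x = (175*0.068 + 405*0.166) / (175 + 405)
Numerator = 79.1300
Denominator = 580
COP_x = 0.1364


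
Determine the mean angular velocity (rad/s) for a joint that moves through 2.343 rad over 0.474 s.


omega = delta_theta / delta_t
omega = 2.343 / 0.474
omega = 4.9430


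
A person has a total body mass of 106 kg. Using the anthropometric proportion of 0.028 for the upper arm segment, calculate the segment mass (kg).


m_segment = body_mass * fraction
m_segment = 106 * 0.028
m_segment = 2.9680


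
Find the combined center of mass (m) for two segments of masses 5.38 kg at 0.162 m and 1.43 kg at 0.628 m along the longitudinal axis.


COM = (m1*x1 + m2*x2) / (m1 + m2)
COM = (5.38*0.162 + 1.43*0.628) / (5.38 + 1.43)
Numerator = 1.7696
Denominator = 6.8100
COM = 0.2599


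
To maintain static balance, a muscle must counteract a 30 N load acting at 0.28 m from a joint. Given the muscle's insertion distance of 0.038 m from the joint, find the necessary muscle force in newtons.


F_muscle = W * d_load / d_muscle
F_muscle = 30 * 0.28 / 0.038
Numerator = 8.4000
F_muscle = 221.0526


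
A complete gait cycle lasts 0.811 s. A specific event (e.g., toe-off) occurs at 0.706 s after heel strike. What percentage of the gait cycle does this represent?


pct = (event_time / cycle_time) * 100
pct = (0.706 / 0.811) * 100
ratio = 0.8705
pct = 87.0530


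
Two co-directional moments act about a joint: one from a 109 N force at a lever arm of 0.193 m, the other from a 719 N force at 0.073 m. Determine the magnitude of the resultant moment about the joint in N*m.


M = F1 * d1 + F2 * d2
M = 109 * 0.193 + 719 * 0.073
M = 21.0370 + 52.4870
M = 73.5240


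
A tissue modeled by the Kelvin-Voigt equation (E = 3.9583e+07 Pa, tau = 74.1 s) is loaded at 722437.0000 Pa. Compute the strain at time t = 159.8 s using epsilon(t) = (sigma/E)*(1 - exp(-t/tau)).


epsilon(t) = (sigma/E) * (1 - exp(-t/tau))
sigma/E = 722437.0000 / 3.9583e+07 = 0.0183
exp(-t/tau) = exp(-159.8 / 74.1) = 0.1157
epsilon = 0.0183 * (1 - 0.1157)
epsilon = 0.0161


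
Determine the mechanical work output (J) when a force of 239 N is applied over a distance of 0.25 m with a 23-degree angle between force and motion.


W = F * d * cos(theta)
theta = 23 deg = 0.4014 rad
cos(theta) = 0.9205
W = 239 * 0.25 * 0.9205
W = 55.0002


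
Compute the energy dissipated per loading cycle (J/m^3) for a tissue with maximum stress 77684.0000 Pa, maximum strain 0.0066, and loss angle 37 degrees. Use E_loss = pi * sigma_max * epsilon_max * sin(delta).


E_loss = pi * sigma_max * epsilon_max * sin(delta)
delta = 37 deg = 0.6458 rad
sin(delta) = 0.6018
E_loss = pi * 77684.0000 * 0.0066 * 0.6018
E_loss = 969.3674


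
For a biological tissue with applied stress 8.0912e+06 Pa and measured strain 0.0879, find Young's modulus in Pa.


E = stress / strain
E = 8.0912e+06 / 0.0879
E = 9.2050e+07


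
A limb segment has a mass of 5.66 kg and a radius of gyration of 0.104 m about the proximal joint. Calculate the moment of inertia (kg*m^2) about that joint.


I = m * k^2
I = 5.66 * 0.104^2
k^2 = 0.0108
I = 0.0612


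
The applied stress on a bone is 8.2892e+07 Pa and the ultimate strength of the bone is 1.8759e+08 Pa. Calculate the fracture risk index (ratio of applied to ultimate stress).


FRI = applied / ultimate
FRI = 8.2892e+07 / 1.8759e+08
FRI = 0.4419


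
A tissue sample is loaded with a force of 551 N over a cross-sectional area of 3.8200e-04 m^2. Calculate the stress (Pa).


stress = F / A
stress = 551 / 3.8200e-04
stress = 1.4424e+06


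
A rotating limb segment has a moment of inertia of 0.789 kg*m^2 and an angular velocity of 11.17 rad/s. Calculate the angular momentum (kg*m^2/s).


L = I * omega
L = 0.789 * 11.17
L = 8.8131


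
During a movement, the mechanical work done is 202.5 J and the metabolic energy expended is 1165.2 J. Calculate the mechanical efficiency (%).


eta = (W_mech / E_meta) * 100
eta = (202.5 / 1165.2) * 100
ratio = 0.1738
eta = 17.3790


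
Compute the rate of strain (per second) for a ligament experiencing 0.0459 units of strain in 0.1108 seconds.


strain_rate = delta_strain / delta_t
strain_rate = 0.0459 / 0.1108
strain_rate = 0.4143


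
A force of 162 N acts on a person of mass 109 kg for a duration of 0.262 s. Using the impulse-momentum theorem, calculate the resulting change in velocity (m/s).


J = F * dt = 162 * 0.262 = 42.4440 N*s
delta_v = J / m
delta_v = 42.4440 / 109
delta_v = 0.3894


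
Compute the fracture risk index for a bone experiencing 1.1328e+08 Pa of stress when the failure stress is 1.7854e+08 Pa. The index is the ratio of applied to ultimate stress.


FRI = applied / ultimate
FRI = 1.1328e+08 / 1.7854e+08
FRI = 0.6345


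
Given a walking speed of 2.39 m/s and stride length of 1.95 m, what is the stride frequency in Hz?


f = v / stride_length
f = 2.39 / 1.95
f = 1.2256


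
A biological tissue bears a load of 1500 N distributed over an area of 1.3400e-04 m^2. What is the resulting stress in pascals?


stress = F / A
stress = 1500 / 1.3400e-04
stress = 1.1194e+07


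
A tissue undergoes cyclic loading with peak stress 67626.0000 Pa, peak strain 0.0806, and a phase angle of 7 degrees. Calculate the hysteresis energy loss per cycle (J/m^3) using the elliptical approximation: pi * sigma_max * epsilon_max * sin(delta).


E_loss = pi * sigma_max * epsilon_max * sin(delta)
delta = 7 deg = 0.1222 rad
sin(delta) = 0.1219
E_loss = pi * 67626.0000 * 0.0806 * 0.1219
E_loss = 2086.8589


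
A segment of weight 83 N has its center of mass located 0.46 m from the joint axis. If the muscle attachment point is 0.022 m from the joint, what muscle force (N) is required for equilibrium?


F_muscle = W * d_load / d_muscle
F_muscle = 83 * 0.46 / 0.022
Numerator = 38.1800
F_muscle = 1735.4545


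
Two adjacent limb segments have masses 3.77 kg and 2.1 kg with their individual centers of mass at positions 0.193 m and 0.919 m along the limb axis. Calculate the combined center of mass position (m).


COM = (m1*x1 + m2*x2) / (m1 + m2)
COM = (3.77*0.193 + 2.1*0.919) / (3.77 + 2.1)
Numerator = 2.6575
Denominator = 5.8700
COM = 0.4527


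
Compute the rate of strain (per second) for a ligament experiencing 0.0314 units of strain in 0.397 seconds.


strain_rate = delta_strain / delta_t
strain_rate = 0.0314 / 0.397
strain_rate = 0.0791


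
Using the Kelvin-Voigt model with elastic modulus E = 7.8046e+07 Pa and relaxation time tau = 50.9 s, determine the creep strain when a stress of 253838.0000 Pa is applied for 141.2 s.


epsilon(t) = (sigma/E) * (1 - exp(-t/tau))
sigma/E = 253838.0000 / 7.8046e+07 = 0.0033
exp(-t/tau) = exp(-141.2 / 50.9) = 0.0624
epsilon = 0.0033 * (1 - 0.0624)
epsilon = 0.0030


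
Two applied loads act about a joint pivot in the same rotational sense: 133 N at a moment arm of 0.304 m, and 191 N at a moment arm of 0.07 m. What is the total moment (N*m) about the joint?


M = F1 * d1 + F2 * d2
M = 133 * 0.304 + 191 * 0.07
M = 40.4320 + 13.3700
M = 53.8020


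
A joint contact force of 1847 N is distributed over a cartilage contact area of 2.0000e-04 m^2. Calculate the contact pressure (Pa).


P = F / A
P = 1847 / 2.0000e-04
P = 9.2350e+06


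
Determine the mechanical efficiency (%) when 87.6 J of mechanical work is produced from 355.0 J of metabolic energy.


eta = (W_mech / E_meta) * 100
eta = (87.6 / 355.0) * 100
ratio = 0.2468
eta = 24.6761


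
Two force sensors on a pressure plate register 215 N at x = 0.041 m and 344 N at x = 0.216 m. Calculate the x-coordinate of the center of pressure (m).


COP_x = (F1*x1 + F2*x2) / (F1 + F2)
COP_x = (215*0.041 + 344*0.216) / (215 + 344)
Numerator = 83.1190
Denominator = 559
COP_x = 0.1487


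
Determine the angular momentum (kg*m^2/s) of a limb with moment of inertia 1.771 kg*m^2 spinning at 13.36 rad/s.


L = I * omega
L = 1.771 * 13.36
L = 23.6606


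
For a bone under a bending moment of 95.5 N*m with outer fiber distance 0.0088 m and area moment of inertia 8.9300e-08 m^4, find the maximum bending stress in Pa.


sigma = M * c / I
sigma = 95.5 * 0.0088 / 8.9300e-08
M * c = 0.8404
sigma = 9.4110e+06


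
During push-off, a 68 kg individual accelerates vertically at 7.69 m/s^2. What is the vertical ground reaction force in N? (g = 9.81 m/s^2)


GRF = m * (g + a)
GRF = 68 * (9.81 + 7.69)
GRF = 68 * 17.5000
GRF = 1190.0000


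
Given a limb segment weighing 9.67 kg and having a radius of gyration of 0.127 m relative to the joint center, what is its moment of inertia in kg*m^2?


I = m * k^2
I = 9.67 * 0.127^2
k^2 = 0.0161
I = 0.1560


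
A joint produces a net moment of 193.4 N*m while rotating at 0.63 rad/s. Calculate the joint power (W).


P = M * omega
P = 193.4 * 0.63
P = 121.8420


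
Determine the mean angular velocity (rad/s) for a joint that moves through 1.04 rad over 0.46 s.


omega = delta_theta / delta_t
omega = 1.04 / 0.46
omega = 2.2609


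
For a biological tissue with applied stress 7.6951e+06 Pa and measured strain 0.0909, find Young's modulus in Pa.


E = stress / strain
E = 7.6951e+06 / 0.0909
E = 8.4655e+07


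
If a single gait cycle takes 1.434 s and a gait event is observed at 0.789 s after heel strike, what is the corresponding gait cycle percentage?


pct = (event_time / cycle_time) * 100
pct = (0.789 / 1.434) * 100
ratio = 0.5502
pct = 55.0209


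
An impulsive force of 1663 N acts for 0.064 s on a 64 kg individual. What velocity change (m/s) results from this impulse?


J = F * dt = 1663 * 0.064 = 106.4320 N*s
delta_v = J / m
delta_v = 106.4320 / 64
delta_v = 1.6630


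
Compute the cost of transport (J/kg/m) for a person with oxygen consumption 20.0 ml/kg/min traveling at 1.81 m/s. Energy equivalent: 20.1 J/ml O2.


Power per kg = VO2 * 20.1 / 60
Power per kg = 20.0 * 20.1 / 60 = 6.7000 W/kg
Cost = power_per_kg / speed
Cost = 6.7000 / 1.81
Cost = 3.7017


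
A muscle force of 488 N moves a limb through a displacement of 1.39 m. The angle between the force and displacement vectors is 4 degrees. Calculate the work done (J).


W = F * d * cos(theta)
theta = 4 deg = 0.0698 rad
cos(theta) = 0.9976
W = 488 * 1.39 * 0.9976
W = 676.6676


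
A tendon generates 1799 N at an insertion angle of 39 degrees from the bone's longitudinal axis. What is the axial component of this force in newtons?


F_eff = F_tendon * cos(theta)
theta = 39 deg = 0.6807 rad
cos(theta) = 0.7771
F_eff = 1799 * 0.7771
F_eff = 1398.0856


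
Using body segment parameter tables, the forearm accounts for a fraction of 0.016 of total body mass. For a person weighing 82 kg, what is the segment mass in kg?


m_segment = body_mass * fraction
m_segment = 82 * 0.016
m_segment = 1.3120


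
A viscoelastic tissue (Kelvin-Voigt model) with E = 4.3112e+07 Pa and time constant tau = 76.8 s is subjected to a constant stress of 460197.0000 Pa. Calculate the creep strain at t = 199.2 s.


epsilon(t) = (sigma/E) * (1 - exp(-t/tau))
sigma/E = 460197.0000 / 4.3112e+07 = 0.0107
exp(-t/tau) = exp(-199.2 / 76.8) = 0.0747
epsilon = 0.0107 * (1 - 0.0747)
epsilon = 0.0099


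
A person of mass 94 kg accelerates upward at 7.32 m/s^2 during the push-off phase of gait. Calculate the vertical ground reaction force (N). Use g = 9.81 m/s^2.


GRF = m * (g + a)
GRF = 94 * (9.81 + 7.32)
GRF = 94 * 17.1300
GRF = 1610.2200


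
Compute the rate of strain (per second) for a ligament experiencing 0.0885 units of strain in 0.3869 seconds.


strain_rate = delta_strain / delta_t
strain_rate = 0.0885 / 0.3869
strain_rate = 0.2287


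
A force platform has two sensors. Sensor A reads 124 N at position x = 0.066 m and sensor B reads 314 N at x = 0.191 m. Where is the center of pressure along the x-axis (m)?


COP_x = (F1*x1 + F2*x2) / (F1 + F2)
COP_x = (124*0.066 + 314*0.191) / (124 + 314)
Numerator = 68.1580
Denominator = 438
COP_x = 0.1556


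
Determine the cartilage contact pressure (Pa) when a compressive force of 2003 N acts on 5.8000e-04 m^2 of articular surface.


P = F / A
P = 2003 / 5.8000e-04
P = 3.4534e+06


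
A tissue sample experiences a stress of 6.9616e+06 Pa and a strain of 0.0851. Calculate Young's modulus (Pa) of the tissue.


E = stress / strain
E = 6.9616e+06 / 0.0851
E = 8.1805e+07


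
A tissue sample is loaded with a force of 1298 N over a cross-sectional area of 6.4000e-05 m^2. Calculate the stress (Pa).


stress = F / A
stress = 1298 / 6.4000e-05
stress = 2.0281e+07


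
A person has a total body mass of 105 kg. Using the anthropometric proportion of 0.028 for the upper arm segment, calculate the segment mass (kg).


m_segment = body_mass * fraction
m_segment = 105 * 0.028
m_segment = 2.9400


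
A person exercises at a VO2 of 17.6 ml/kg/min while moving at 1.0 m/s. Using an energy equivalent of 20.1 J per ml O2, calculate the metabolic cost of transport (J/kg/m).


Power per kg = VO2 * 20.1 / 60
Power per kg = 17.6 * 20.1 / 60 = 5.8960 W/kg
Cost = power_per_kg / speed
Cost = 5.8960 / 1.0
Cost = 5.8960


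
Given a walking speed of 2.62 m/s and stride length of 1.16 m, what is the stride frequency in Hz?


f = v / stride_length
f = 2.62 / 1.16
f = 2.2586


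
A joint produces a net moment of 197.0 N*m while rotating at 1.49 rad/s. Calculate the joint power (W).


P = M * omega
P = 197.0 * 1.49
P = 293.5300


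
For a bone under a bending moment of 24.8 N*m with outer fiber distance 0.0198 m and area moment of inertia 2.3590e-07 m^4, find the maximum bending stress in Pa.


sigma = M * c / I
sigma = 24.8 * 0.0198 / 2.3590e-07
M * c = 0.4910
sigma = 2.0816e+06


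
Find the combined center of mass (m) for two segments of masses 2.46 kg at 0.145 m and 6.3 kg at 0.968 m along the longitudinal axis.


COM = (m1*x1 + m2*x2) / (m1 + m2)
COM = (2.46*0.145 + 6.3*0.968) / (2.46 + 6.3)
Numerator = 6.4551
Denominator = 8.7600
COM = 0.7369


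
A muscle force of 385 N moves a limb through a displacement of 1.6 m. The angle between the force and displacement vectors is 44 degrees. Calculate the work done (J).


W = F * d * cos(theta)
theta = 44 deg = 0.7679 rad
cos(theta) = 0.7193
W = 385 * 1.6 * 0.7193
W = 443.1133


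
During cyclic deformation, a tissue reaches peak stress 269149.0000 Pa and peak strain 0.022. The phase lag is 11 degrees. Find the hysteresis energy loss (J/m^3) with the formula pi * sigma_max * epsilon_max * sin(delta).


E_loss = pi * sigma_max * epsilon_max * sin(delta)
delta = 11 deg = 0.1920 rad
sin(delta) = 0.1908
E_loss = pi * 269149.0000 * 0.022 * 0.1908
E_loss = 3549.4754


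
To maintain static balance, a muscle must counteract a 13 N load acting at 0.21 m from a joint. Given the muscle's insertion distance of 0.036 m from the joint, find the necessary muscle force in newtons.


F_muscle = W * d_load / d_muscle
F_muscle = 13 * 0.21 / 0.036
Numerator = 2.7300
F_muscle = 75.8333


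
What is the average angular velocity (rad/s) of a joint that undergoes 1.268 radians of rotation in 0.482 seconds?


omega = delta_theta / delta_t
omega = 1.268 / 0.482
omega = 2.6307


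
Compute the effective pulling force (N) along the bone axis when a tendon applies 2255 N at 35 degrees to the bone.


F_eff = F_tendon * cos(theta)
theta = 35 deg = 0.6109 rad
cos(theta) = 0.8192
F_eff = 2255 * 0.8192
F_eff = 1847.1879


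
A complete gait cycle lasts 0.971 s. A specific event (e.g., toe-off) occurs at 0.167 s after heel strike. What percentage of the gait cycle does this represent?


pct = (event_time / cycle_time) * 100
pct = (0.167 / 0.971) * 100
ratio = 0.1720
pct = 17.1988


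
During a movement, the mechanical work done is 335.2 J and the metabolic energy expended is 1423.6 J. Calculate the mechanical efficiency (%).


eta = (W_mech / E_meta) * 100
eta = (335.2 / 1423.6) * 100
ratio = 0.2355
eta = 23.5459


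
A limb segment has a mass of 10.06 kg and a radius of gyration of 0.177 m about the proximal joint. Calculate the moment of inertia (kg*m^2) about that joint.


I = m * k^2
I = 10.06 * 0.177^2
k^2 = 0.0313
I = 0.3152


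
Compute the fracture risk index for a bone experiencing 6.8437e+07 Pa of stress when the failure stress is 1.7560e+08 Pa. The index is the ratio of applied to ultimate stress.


FRI = applied / ultimate
FRI = 6.8437e+07 / 1.7560e+08
FRI = 0.3897


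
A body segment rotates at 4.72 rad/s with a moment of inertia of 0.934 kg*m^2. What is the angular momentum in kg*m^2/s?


L = I * omega
L = 0.934 * 4.72
L = 4.4085


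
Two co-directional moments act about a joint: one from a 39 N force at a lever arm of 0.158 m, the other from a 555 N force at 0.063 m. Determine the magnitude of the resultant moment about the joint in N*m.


M = F1 * d1 + F2 * d2
M = 39 * 0.158 + 555 * 0.063
M = 6.1620 + 34.9650
M = 41.1270


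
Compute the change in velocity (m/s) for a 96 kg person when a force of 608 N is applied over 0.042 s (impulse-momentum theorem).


J = F * dt = 608 * 0.042 = 25.5360 N*s
delta_v = J / m
delta_v = 25.5360 / 96
delta_v = 0.2660


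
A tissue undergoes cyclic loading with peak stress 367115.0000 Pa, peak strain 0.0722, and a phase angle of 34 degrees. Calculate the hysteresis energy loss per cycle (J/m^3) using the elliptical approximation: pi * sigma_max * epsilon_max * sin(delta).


E_loss = pi * sigma_max * epsilon_max * sin(delta)
delta = 34 deg = 0.5934 rad
sin(delta) = 0.5592
E_loss = pi * 367115.0000 * 0.0722 * 0.5592
E_loss = 46564.0612


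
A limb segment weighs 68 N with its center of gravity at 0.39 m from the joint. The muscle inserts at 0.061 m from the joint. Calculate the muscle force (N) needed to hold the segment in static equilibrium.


F_muscle = W * d_load / d_muscle
F_muscle = 68 * 0.39 / 0.061
Numerator = 26.5200
F_muscle = 434.7541


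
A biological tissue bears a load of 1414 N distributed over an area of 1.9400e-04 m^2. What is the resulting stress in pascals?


stress = F / A
stress = 1414 / 1.9400e-04
stress = 7.2887e+06


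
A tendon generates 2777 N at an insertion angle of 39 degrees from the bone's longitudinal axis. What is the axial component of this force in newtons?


F_eff = F_tendon * cos(theta)
theta = 39 deg = 0.6807 rad
cos(theta) = 0.7771
F_eff = 2777 * 0.7771
F_eff = 2158.1343


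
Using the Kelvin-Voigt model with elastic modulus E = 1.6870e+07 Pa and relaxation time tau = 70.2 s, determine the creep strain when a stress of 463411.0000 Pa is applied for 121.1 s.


epsilon(t) = (sigma/E) * (1 - exp(-t/tau))
sigma/E = 463411.0000 / 1.6870e+07 = 0.0275
exp(-t/tau) = exp(-121.1 / 70.2) = 0.1782
epsilon = 0.0275 * (1 - 0.1782)
epsilon = 0.0226


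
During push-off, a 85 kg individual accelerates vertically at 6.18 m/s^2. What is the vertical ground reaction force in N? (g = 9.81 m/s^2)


GRF = m * (g + a)
GRF = 85 * (9.81 + 6.18)
GRF = 85 * 15.9900
GRF = 1359.1500


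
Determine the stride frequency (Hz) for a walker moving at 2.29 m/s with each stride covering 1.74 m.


f = v / stride_length
f = 2.29 / 1.74
f = 1.3161


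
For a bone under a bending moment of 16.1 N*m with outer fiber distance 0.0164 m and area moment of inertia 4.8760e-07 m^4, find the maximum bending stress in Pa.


sigma = M * c / I
sigma = 16.1 * 0.0164 / 4.8760e-07
M * c = 0.2640
sigma = 541509.4340


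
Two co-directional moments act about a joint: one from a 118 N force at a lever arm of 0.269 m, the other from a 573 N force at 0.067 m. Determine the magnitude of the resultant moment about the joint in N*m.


M = F1 * d1 + F2 * d2
M = 118 * 0.269 + 573 * 0.067
M = 31.7420 + 38.3910
M = 70.1330


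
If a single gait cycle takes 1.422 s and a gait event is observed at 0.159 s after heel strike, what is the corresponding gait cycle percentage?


pct = (event_time / cycle_time) * 100
pct = (0.159 / 1.422) * 100
ratio = 0.1118
pct = 11.1814


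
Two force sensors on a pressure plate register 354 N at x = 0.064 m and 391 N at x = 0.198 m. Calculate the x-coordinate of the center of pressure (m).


COP_x = (F1*x1 + F2*x2) / (F1 + F2)
COP_x = (354*0.064 + 391*0.198) / (354 + 391)
Numerator = 100.0740
Denominator = 745
COP_x = 0.1343


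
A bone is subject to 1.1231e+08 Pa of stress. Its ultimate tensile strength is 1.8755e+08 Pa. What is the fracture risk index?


FRI = applied / ultimate
FRI = 1.1231e+08 / 1.8755e+08
FRI = 0.5988


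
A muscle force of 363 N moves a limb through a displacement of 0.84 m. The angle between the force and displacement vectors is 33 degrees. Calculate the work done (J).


W = F * d * cos(theta)
theta = 33 deg = 0.5760 rad
cos(theta) = 0.8387
W = 363 * 0.84 * 0.8387
W = 255.7274
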